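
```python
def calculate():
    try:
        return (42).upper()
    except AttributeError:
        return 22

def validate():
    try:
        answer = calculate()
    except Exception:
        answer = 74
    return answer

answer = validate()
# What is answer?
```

Step-by-step execution trace:
1. `validate()` calls `calculate()`.
2. In calculate: `(42).upper()` raises AttributeError; `except AttributeError` catches it → returns 22.
3. In validate: `answer = calculate()` → answer = 22. No exception reaches validate.
4. `except Exception` is skipped; validate returns 22.
5. answer = 22.
Result: 22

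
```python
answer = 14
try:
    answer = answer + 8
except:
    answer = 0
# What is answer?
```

Step-by-step execution trace:
1. answer starts at 14.
2. try: `answer = answer + 8` → answer = 22. No exception raised.
3. `except` is skipped.
Result: 22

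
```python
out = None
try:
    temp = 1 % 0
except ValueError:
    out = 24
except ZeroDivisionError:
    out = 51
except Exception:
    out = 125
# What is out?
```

Step-by-step execution trace:
1. `temp = 1 % 0` raises ZeroDivisionError.
2. `except ValueError` does not match ZeroDivisionError; skipped.
3. `except ZeroDivisionError` matches → out = 51.
4. Remaining except clauses are skipped.
Result: 51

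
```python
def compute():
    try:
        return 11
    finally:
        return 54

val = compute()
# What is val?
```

Step-by-step execution trace:
1. `compute()` enters try: `return 11` sets pending return value 11.
2. Before returning, `finally: return 54` runs and overrides the pending return.
3. compute() returns 54 → val = 54.
Result: 54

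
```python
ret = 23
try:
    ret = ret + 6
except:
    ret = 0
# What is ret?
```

Step-by-step execution trace:
1. ret starts at 23.
2. try: `ret = ret + 6` → ret = 29. No exception raised.
3. `except` is skipped.
Result: 29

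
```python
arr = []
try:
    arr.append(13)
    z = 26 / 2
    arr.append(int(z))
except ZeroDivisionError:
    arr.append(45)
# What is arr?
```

Step-by-step execution trace:
1. try: `arr.append(13)` → arr = [13].
2. `z = 26 / 2` → z = 13.0. No exception raised.
3. `arr.append(int(z))` → arr = [13, 13].
4. `except ZeroDivisionError` is skipped (no exception was raised).
Result: [13, 13]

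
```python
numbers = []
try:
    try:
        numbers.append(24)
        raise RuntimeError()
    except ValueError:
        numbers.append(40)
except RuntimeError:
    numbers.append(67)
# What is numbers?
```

Step-by-step execution trace:
1. Inner try: `numbers.append(24)` → numbers = [24].
2. `raise RuntimeError()` raises RuntimeError.
3. Inner `except ValueError` does not match RuntimeError; exception propagates to outer try.
4. Outer `except RuntimeError` matches → `numbers.append(67)` → numbers = [24, 67].
Result: [24, 67]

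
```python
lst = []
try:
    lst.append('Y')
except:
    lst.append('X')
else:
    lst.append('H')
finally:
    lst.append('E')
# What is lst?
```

Step-by-step execution trace:
1. try: `lst.append('Y')` → lst = ['Y']. No exception raised.
2. `except` is skipped.
3. `else` runs: `lst.append('H')` → lst = ['Y', 'H'].
4. `finally` always runs: `lst.append('E')` → lst = ['Y', 'H', 'E'].
Result: ['Y', 'H', 'E']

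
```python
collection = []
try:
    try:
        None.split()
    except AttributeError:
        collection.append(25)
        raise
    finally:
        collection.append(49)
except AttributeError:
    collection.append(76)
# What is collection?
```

Step-by-step execution trace:
1. Inner try: `None.split()` raises AttributeError.
2. Inner `except AttributeError` matches → `collection.append(25)` → collection = [25].
3. bare `raise` re-raises AttributeError.
4. Inner `finally` runs during unwinding: `collection.append(49)` → collection = [25, 49].
5. Outer `except AttributeError` matches → `collection.append(76)` → collection = [25, 49, 76].
Result: [25, 49, 76]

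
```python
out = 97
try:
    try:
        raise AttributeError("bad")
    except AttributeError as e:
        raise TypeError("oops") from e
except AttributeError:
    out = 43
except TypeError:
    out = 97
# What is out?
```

Step-by-step execution trace:
1. Inner try raises AttributeError; inner `except AttributeError as e` catches it.
2. `raise TypeError(...) from e` raises TypeError (AttributeError is attached as __cause__, but only TypeError is active).
3. Outer `except AttributeError` does not match TypeError; skipped.
4. Outer `except TypeError` matches → out = 97.
Result: 97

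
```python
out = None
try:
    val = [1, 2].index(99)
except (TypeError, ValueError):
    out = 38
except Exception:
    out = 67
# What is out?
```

Step-by-step execution trace:
1. `val = [1, 2].index(99)` raises ValueError.
2. `except (TypeError, ValueError)` matches (ValueError is in the tuple) → out = 38.
3. `except Exception` is not reached.
Result: 38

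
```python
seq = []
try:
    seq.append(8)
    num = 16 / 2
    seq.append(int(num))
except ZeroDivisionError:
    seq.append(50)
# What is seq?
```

Step-by-step execution trace:
1. try: `seq.append(8)` → seq = [8].
2. `num = 16 / 2` → num = 8.0. No exception raised.
3. `seq.append(int(num))` → seq = [8, 8].
4. `except ZeroDivisionError` is skipped (no exception was raised).
Result: [8, 8]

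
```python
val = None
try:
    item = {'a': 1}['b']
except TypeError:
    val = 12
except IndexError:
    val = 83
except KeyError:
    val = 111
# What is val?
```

Step-by-step execution trace:
1. `item = {'a': 1}['b']` raises KeyError.
2. `except TypeError` does not match KeyError; skipped.
3. `except IndexError` does not match KeyError; skipped.
4. `except KeyError` matches → val = 111.
Result: 111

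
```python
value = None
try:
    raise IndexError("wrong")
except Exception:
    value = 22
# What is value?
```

Step-by-step execution trace:
1. `raise IndexError(...)` raises IndexError.
2. `except Exception` matches (IndexError is a subclass of Exception) → value = 22.
Result: 22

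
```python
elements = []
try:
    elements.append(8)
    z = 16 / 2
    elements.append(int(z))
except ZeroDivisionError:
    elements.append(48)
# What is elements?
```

Step-by-step execution trace:
1. try: `elements.append(8)` → elements = [8].
2. `z = 16 / 2` → z = 8.0. No exception raised.
3. `elements.append(int(z))` → elements = [8, 8].
4. `except ZeroDivisionError` is skipped (no exception was raised).
Result: [8, 8]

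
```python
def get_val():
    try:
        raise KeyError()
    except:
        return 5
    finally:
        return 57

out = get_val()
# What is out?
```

Step-by-step execution trace:
1. `get_val()` enters try: `raise KeyError()` raises KeyError.
2. bare `except` matches → `return 5` sets pending return value 5.
3. Before returning, `finally: return 57` runs and overrides the pending return.
4. get_val() returns 57 → out = 57.
Result: 57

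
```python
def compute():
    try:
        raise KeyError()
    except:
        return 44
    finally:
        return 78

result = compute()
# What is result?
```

Step-by-step execution trace:
1. `compute()` enters try: `raise KeyError()` raises KeyError.
2. bare `except` matches → `return 44` sets pending return value 44.
3. Before returning, `finally: return 78` runs and overrides the pending return.
4. compute() returns 78 → result = 78.
Result: 78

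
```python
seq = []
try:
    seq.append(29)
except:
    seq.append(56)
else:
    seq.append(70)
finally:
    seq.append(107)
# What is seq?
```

Step-by-step execution trace:
1. try: `seq.append(29)` → seq = [29]. No exception raised.
2. `except` is skipped.
3. `else` runs: `seq.append(70)` → seq = [29, 70].
4. `finally` always runs: `seq.append(107)` → seq = [29, 70, 107].
Result: [29, 70, 107]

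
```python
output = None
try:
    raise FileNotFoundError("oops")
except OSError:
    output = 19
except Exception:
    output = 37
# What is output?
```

Step-by-step execution trace:
1. `raise FileNotFoundError(...)` raises FileNotFoundError.
2. `except OSError` matches (FileNotFoundError is a subclass of OSError) → output = 19.
3. `except Exception` is not reached.
Result: 19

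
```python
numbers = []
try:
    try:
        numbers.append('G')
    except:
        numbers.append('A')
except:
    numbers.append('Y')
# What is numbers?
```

Step-by-step execution trace:
1. Inner try: `numbers.append('G')` → numbers = ['G']. No exception raised.
2. Inner `except` is skipped.
3. Inner try completes normally; outer `except` is skipped.
Result: ['G']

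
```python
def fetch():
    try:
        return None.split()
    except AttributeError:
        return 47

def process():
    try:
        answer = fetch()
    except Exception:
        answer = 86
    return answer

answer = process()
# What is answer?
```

Step-by-step execution trace:
1. `process()` calls `fetch()`.
2. In fetch: `None.split()` raises AttributeError; `except AttributeError` catches it → returns 47.
3. In process: `answer = fetch()` → answer = 47. No exception reaches process.
4. `except Exception` is skipped; process returns 47.
5. answer = 47.
Result: 47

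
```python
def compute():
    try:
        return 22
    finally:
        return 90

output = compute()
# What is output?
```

Step-by-step execution trace:
1. `compute()` enters try: `return 22` sets pending return value 22.
2. Before returning, `finally: return 90` runs and overrides the pending return.
3. compute() returns 90 → output = 90.
Result: 90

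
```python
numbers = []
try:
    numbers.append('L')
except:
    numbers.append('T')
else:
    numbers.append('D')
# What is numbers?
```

Step-by-step execution trace:
1. try: `numbers.append('L')` → numbers = ['L']. No exception raised.
2. `except` is skipped.
3. `else` runs (try completed without exception): `numbers.append('D')` → numbers = ['L', 'D'].
Result: ['L', 'D']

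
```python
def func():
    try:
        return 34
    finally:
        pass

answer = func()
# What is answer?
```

Step-by-step execution trace:
1. `func()` enters try: `return 34` sets pending return value 34.
2. Before returning, `finally: pass` runs (no effect).
3. func() returns 34 → answer = 34.
Result: 34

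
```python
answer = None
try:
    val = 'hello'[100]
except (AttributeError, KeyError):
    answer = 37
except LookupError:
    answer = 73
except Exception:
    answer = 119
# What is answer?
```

Step-by-step execution trace:
1. `val = 'hello'[100]` raises IndexError.
2. `except (AttributeError, KeyError)` does not match IndexError; skipped.
3. `except LookupError` matches (IndexError is a subclass of LookupError) → answer = 73.
4. `except Exception` is not reached.
Result: 73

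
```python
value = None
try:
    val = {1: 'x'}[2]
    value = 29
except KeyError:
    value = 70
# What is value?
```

Step-by-step execution trace:
1. `val = {1: 'x'}[2]` raises KeyError.
2. `value = 29` is not reached.
3. `except KeyError` matches → value = 70.
Result: 70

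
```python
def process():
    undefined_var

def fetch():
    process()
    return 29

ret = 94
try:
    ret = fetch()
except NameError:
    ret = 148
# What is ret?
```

Step-by-step execution trace:
1. ret starts at 94.
2. try: `fetch()` calls `process()`.
3. `process()` evaluates `undefined_var`, which raises NameError; it propagates through fetch (uncaught).
4. `return 29` in fetch is not reached; the assignment to ret does not complete.
5. `except NameError` matches → ret = 148.
Result: 148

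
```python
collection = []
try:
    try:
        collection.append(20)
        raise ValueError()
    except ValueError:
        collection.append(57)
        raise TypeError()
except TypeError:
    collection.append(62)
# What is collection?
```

Step-by-step execution trace:
1. Inner try: `collection.append(20)` → collection = [20].
2. `raise ValueError()` raises ValueError.
3. Inner `except ValueError` matches → `collection.append(57)` → collection = [20, 57].
4. `raise TypeError()` raises TypeError; propagates to outer try.
5. Outer `except TypeError` matches → `collection.append(62)` → collection = [20, 57, 62].
Result: [20, 57, 62]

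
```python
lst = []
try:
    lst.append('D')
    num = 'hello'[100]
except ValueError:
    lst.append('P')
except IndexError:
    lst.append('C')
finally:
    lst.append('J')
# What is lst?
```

Step-by-step execution trace:
1. try: `lst.append('D')` → lst = ['D'].
2. `num = 'hello'[100]` raises IndexError.
3. `except ValueError` does not match IndexError; skipped.
4. `except IndexError` matches → `lst.append('C')` → lst = ['D', 'C'].
5. finally always runs: `lst.append('J')` → lst = ['D', 'C', 'J'].
Result: ['D', 'C', 'J']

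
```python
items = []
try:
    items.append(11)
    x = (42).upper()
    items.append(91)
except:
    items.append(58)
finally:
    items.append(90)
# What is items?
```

Step-by-step execution trace:
1. try: `items.append(11)` → items = [11].
2. `x = (42).upper()` raises AttributeError; `items.append(91)` is not reached.
3. bare `except` matches → `items.append(58)` → items = [11, 58].
4. finally always runs: `items.append(90)` → items = [11, 58, 90].
Result: [11, 58, 90]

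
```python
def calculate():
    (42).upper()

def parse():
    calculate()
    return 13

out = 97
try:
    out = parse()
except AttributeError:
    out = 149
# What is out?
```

Step-by-step execution trace:
1. out starts at 97.
2. try: `parse()` calls `calculate()`.
3. `calculate()` evaluates `(42).upper()`, which raises AttributeError; it propagates through parse (uncaught).
4. `return 13` in parse is not reached; the assignment to out does not complete.
5. `except AttributeError` matches → out = 149.
Result: 149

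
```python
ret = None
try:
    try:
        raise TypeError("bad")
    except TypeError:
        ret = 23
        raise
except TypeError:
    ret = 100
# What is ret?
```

Step-by-step execution trace:
1. Inner try: `raise TypeError("bad")` raises TypeError.
2. Inner `except TypeError` matches → ret = 23.
3. bare `raise` re-raises the same TypeError.
4. Outer `except TypeError` matches → ret = 100.
Result: 100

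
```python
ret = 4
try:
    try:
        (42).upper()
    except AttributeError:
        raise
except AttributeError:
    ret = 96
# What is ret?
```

Step-by-step execution trace:
1. Inner try: `(42).upper()` raises AttributeError.
2. Inner `except AttributeError` matches; bare `raise` re-raises the same AttributeError.
3. Outer `except AttributeError` matches → ret = 96.
Result: 96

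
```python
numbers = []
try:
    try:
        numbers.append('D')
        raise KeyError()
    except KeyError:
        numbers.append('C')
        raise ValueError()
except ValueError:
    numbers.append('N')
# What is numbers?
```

Step-by-step execution trace:
1. Inner try: `numbers.append('D')` → numbers = ['D'].
2. `raise KeyError()` raises KeyError.
3. Inner `except KeyError` matches → `numbers.append('C')` → numbers = ['D', 'C'].
4. `raise ValueError()` raises ValueError; propagates to outer try.
5. Outer `except ValueError` matches → `numbers.append('N')` → numbers = ['D', 'C', 'N'].
Result: ['D', 'C', 'N']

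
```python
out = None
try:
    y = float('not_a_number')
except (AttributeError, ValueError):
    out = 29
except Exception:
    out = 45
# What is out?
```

Step-by-step execution trace:
1. `y = float('not_a_number')` raises ValueError.
2. `except (AttributeError, ValueError)` matches (ValueError is in the tuple) → out = 29.
3. `except Exception` is not reached.
Result: 29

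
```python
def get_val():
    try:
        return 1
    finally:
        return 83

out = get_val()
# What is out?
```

Step-by-step execution trace:
1. `get_val()` enters try: `return 1` sets pending return value 1.
2. Before returning, `finally: return 83` runs and overrides the pending return.
3. get_val() returns 83 → out = 83.
Result: 83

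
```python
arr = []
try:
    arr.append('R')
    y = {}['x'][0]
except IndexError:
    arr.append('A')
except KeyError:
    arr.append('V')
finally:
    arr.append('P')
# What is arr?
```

Step-by-step execution trace:
1. try: `arr.append('R')` → arr = ['R'].
2. `y = {}['x'][0]` raises KeyError.
3. `except IndexError` does not match KeyError; skipped.
4. `except KeyError` matches → `arr.append('V')` → arr = ['R', 'V'].
5. finally always runs: `arr.append('P')` → arr = ['R', 'V', 'P'].
Result: ['R', 'V', 'P']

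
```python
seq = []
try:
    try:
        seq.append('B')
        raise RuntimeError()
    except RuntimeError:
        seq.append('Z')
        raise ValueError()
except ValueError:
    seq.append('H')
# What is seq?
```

Step-by-step execution trace:
1. Inner try: `seq.append('B')` → seq = ['B'].
2. `raise RuntimeError()` raises RuntimeError.
3. Inner `except RuntimeError` matches → `seq.append('Z')` → seq = ['B', 'Z'].
4. `raise ValueError()` raises ValueError; propagates to outer try.
5. Outer `except ValueError` matches → `seq.append('H')` → seq = ['B', 'Z', 'H'].
Result: ['B', 'Z', 'H']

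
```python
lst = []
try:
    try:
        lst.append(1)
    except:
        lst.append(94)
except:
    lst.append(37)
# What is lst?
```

Step-by-step execution trace:
1. Inner try: `lst.append(1)` → lst = [1]. No exception raised.
2. Inner `except` is skipped.
3. Inner try completes normally; outer `except` is skipped.
Result: [1]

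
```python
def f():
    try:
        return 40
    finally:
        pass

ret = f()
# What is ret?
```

Step-by-step execution trace:
1. `f()` enters try: `return 40` sets pending return value 40.
2. Before returning, `finally: pass` runs (no effect).
3. f() returns 40 → ret = 40.
Result: 40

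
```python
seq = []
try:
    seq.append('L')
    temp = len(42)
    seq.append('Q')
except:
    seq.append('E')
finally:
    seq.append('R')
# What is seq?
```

Step-by-step execution trace:
1. try: `seq.append('L')` → seq = ['L'].
2. `temp = len(42)` raises TypeError; `seq.append('Q')` is not reached.
3. bare `except` matches → `seq.append('E')` → seq = ['L', 'E'].
4. finally always runs: `seq.append('R')` → seq = ['L', 'E', 'R'].
Result: ['L', 'E', 'R']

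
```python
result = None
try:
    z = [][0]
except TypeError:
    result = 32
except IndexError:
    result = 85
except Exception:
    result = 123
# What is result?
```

Step-by-step execution trace:
1. `z = [][0]` raises IndexError.
2. `except TypeError` does not match IndexError; skipped.
3. `except IndexError` matches → result = 85.
4. Remaining except clauses are skipped.
Result: 85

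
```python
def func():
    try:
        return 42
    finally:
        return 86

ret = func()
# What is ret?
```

Step-by-step execution trace:
1. `func()` enters try: `return 42` sets pending return value 42.
2. Before returning, `finally: return 86` runs and overrides the pending return.
3. func() returns 86 → ret = 86.
Result: 86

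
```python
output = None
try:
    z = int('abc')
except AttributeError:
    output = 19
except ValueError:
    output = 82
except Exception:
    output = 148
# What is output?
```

Step-by-step execution trace:
1. `z = int('abc')` raises ValueError.
2. `except AttributeError` does not match ValueError; skipped.
3. `except ValueError` matches → output = 82.
4. Remaining except clauses are skipped.
Result: 82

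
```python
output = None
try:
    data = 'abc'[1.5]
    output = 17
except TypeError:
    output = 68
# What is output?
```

Step-by-step execution trace:
1. `data = 'abc'[1.5]` raises TypeError.
2. `output = 17` is not reached.
3. `except TypeError` matches → output = 68.
Result: 68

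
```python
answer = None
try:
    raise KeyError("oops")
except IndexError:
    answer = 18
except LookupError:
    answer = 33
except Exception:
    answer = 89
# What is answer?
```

Step-by-step execution trace:
1. `raise KeyError(...)` raises KeyError.
2. `except IndexError` does not match (KeyError is not a subclass of IndexError); skipped.
3. `except LookupError` matches (KeyError is a subclass of LookupError) → answer = 33.
4. `except Exception` is not reached.
Result: 33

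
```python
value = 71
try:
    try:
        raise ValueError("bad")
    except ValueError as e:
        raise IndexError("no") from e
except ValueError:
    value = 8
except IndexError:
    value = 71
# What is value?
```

Step-by-step execution trace:
1. Inner try raises ValueError; inner `except ValueError as e` catches it.
2. `raise IndexError(...) from e` raises IndexError (ValueError is attached as __cause__, but only IndexError is active).
3. Outer `except ValueError` does not match IndexError; skipped.
4. Outer `except IndexError` matches → value = 71.
Result: 71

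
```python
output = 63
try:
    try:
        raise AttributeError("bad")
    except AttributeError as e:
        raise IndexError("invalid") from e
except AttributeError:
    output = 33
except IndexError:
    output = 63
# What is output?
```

Step-by-step execution trace:
1. Inner try raises AttributeError; inner `except AttributeError as e` catches it.
2. `raise IndexError(...) from e` raises IndexError (AttributeError is attached as __cause__, but only IndexError is active).
3. Outer `except AttributeError` does not match IndexError; skipped.
4. Outer `except IndexError` matches → output = 63.
Result: 63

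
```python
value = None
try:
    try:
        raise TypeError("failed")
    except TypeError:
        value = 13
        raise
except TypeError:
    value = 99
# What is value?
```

Step-by-step execution trace:
1. Inner try: `raise TypeError("failed")` raises TypeError.
2. Inner `except TypeError` matches → value = 13.
3. bare `raise` re-raises the same TypeError.
4. Outer `except TypeError` matches → value = 99.
Result: 99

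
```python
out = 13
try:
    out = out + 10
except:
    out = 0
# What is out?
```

Step-by-step execution trace:
1. out starts at 13.
2. try: `out = out + 10` → out = 23. No exception raised.
3. `except` is skipped.
Result: 23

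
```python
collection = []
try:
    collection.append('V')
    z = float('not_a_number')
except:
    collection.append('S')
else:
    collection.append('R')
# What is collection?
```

Step-by-step execution trace:
1. try: `collection.append('V')` → collection = ['V'].
2. `z = float('not_a_number')` raises ValueError.
3. bare `except` matches → `collection.append('S')` → collection = ['V', 'S'].
4. `else` is skipped (an exception was raised).
Result: ['V', 'S']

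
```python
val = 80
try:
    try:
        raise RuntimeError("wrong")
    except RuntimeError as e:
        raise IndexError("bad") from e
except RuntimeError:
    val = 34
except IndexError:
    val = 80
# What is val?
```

Step-by-step execution trace:
1. Inner try raises RuntimeError; inner `except RuntimeError as e` catches it.
2. `raise IndexError(...) from e` raises IndexError (RuntimeError is attached as __cause__, but only IndexError is active).
3. Outer `except RuntimeError` does not match IndexError; skipped.
4. Outer `except IndexError` matches → val = 80.
Result: 80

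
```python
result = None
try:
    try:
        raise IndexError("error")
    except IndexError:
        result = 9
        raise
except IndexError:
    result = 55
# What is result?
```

Step-by-step execution trace:
1. Inner try: `raise IndexError("error")` raises IndexError.
2. Inner `except IndexError` matches → result = 9.
3. bare `raise` re-raises the same IndexError.
4. Outer `except IndexError` matches → result = 55.
Result: 55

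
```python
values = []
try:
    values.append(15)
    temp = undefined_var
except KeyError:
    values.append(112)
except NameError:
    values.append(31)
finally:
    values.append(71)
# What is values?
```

Step-by-step execution trace:
1. try: `values.append(15)` → values = [15].
2. `temp = undefined_var` raises NameError.
3. `except KeyError` does not match NameError; skipped.
4. `except NameError` matches → `values.append(31)` → values = [15, 31].
5. finally always runs: `values.append(71)` → values = [15, 31, 71].
Result: [15, 31, 71]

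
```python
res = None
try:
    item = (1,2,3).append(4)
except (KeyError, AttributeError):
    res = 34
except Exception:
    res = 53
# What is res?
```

Step-by-step execution trace:
1. `item = (1,2,3).append(4)` raises AttributeError.
2. `except (KeyError, AttributeError)` matches (AttributeError is in the tuple) → res = 34.
3. `except Exception` is not reached.
Result: 34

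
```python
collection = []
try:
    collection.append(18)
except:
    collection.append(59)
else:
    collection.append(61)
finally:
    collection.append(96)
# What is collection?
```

Step-by-step execution trace:
1. try: `collection.append(18)` → collection = [18]. No exception raised.
2. `except` is skipped.
3. `else` runs: `collection.append(61)` → collection = [18, 61].
4. `finally` always runs: `collection.append(96)` → collection = [18, 61, 96].
Result: [18, 61, 96]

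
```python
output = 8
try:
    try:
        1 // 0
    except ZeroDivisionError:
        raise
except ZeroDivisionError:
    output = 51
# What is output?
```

Step-by-step execution trace:
1. Inner try: `1 // 0` raises ZeroDivisionError.
2. Inner `except ZeroDivisionError` matches; bare `raise` re-raises the same ZeroDivisionError.
3. Outer `except ZeroDivisionError` matches → output = 51.
Result: 51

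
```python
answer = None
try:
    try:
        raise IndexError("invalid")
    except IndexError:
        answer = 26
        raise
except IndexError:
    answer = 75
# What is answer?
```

Step-by-step execution trace:
1. Inner try: `raise IndexError("invalid")` raises IndexError.
2. Inner `except IndexError` matches → answer = 26.
3. bare `raise` re-raises the same IndexError.
4. Outer `except IndexError` matches → answer = 75.
Result: 75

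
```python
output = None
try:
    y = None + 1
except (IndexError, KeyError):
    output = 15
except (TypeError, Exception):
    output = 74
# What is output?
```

Step-by-step execution trace:
1. `y = None + 1` raises TypeError.
2. `except (IndexError, KeyError)` does not match TypeError; skipped.
3. `except (TypeError, Exception)` matches (TypeError is in the tuple) → output = 74.
Result: 74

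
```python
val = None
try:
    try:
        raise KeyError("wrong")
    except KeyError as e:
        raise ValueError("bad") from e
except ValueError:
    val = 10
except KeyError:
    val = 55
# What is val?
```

Step-by-step execution trace:
1. Inner try raises KeyError; inner `except KeyError as e` catches it.
2. `raise ValueError(...) from e` raises ValueError (KeyError is attached as __cause__, but only ValueError is active).
3. Outer `except ValueError` matches → val = 10.
4. `except KeyError` is not reached.
Result: 10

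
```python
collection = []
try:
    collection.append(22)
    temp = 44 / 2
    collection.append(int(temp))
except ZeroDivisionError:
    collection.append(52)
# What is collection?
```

Step-by-step execution trace:
1. try: `collection.append(22)` → collection = [22].
2. `temp = 44 / 2` → temp = 22.0. No exception raised.
3. `collection.append(int(temp))` → collection = [22, 22].
4. `except ZeroDivisionError` is skipped (no exception was raised).
Result: [22, 22]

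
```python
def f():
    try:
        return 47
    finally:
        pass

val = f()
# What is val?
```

Step-by-step execution trace:
1. `f()` enters try: `return 47` sets pending return value 47.
2. Before returning, `finally: pass` runs (no effect).
3. f() returns 47 → val = 47.
Result: 47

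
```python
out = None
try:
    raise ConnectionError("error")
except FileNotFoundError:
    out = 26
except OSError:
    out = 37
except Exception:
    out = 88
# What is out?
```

Step-by-step execution trace:
1. `raise ConnectionError(...)` raises ConnectionError.
2. `except FileNotFoundError` does not match (ConnectionError is not a subclass of FileNotFoundError); skipped.
3. `except OSError` matches (ConnectionError is a subclass of OSError) → out = 37.
4. `except Exception` is not reached.
Result: 37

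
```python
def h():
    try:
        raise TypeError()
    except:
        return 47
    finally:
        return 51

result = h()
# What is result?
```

Step-by-step execution trace:
1. `h()` enters try: `raise TypeError()` raises TypeError.
2. bare `except` matches → `return 47` sets pending return value 47.
3. Before returning, `finally: return 51` runs and overrides the pending return.
4. h() returns 51 → result = 51.
Result: 51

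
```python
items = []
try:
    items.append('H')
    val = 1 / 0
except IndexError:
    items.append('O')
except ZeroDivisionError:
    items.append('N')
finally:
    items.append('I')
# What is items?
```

Step-by-step execution trace:
1. try: `items.append('H')` → items = ['H'].
2. `val = 1 / 0` raises ZeroDivisionError.
3. `except IndexError` does not match ZeroDivisionError; skipped.
4. `except ZeroDivisionError` matches → `items.append('N')` → items = ['H', 'N'].
5. finally always runs: `items.append('I')` → items = ['H', 'N', 'I'].
Result: ['H', 'N', 'I']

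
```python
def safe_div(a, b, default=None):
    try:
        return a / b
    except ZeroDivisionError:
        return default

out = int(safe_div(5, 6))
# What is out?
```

Step-by-step execution trace:
1. `safe_div(5, 6)` enters try: `return 5 / 6` → returns 0.8333333333333334. No exception raised.
2. `except ZeroDivisionError` is skipped.
3. `int(0.8333333333333334)` → 0 → out = 0.
Result: 0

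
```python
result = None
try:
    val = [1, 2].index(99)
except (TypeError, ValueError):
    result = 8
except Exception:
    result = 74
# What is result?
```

Step-by-step execution trace:
1. `val = [1, 2].index(99)` raises ValueError.
2. `except (TypeError, ValueError)` matches (ValueError is in the tuple) → result = 8.
3. `except Exception` is not reached.
Result: 8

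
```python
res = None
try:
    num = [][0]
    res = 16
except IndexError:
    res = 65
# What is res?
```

Step-by-step execution trace:
1. `num = [][0]` raises IndexError.
2. `res = 16` is not reached.
3. `except IndexError` matches → res = 65.
Result: 65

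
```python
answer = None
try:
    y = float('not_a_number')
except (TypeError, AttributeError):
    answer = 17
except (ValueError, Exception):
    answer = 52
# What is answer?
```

Step-by-step execution trace:
1. `y = float('not_a_number')` raises ValueError.
2. `except (TypeError, AttributeError)` does not match ValueError; skipped.
3. `except (ValueError, Exception)` matches (ValueError is in the tuple) → answer = 52.
Result: 52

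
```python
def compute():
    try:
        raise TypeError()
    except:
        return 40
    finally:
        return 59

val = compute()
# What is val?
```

Step-by-step execution trace:
1. `compute()` enters try: `raise TypeError()` raises TypeError.
2. bare `except` matches → `return 40` sets pending return value 40.
3. Before returning, `finally: return 59` runs and overrides the pending return.
4. compute() returns 59 → val = 59.
Result: 59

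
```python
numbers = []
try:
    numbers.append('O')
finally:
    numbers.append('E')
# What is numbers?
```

Step-by-step execution trace:
1. try: `numbers.append('O')` → numbers = ['O'].
2. The try body completes without raising.
3. finally always runs: `numbers.append('E')` → numbers = ['O', 'E'].
Result: ['O', 'E']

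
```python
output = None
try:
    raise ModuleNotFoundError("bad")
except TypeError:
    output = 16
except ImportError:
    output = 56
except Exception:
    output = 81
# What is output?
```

Step-by-step execution trace:
1. `raise ModuleNotFoundError(...)` raises ModuleNotFoundError.
2. `except TypeError` does not match (ModuleNotFoundError is not a subclass of TypeError); skipped.
3. `except ImportError` matches (ModuleNotFoundError is a subclass of ImportError) → output = 56.
4. `except Exception` is not reached.
Result: 56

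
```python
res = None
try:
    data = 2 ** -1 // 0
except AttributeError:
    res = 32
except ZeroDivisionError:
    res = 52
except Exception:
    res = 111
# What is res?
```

Step-by-step execution trace:
1. `data = 2 ** -1 // 0` raises ZeroDivisionError.
2. `except AttributeError` does not match ZeroDivisionError; skipped.
3. `except ZeroDivisionError` matches → res = 52.
4. Remaining except clauses are skipped.
Result: 52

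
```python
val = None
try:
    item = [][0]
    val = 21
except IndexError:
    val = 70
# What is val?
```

Step-by-step execution trace:
1. `item = [][0]` raises IndexError.
2. `val = 21` is not reached.
3. `except IndexError` matches → val = 70.
Result: 70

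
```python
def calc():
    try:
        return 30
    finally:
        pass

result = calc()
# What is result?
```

Step-by-step execution trace:
1. `calc()` enters try: `return 30` sets pending return value 30.
2. Before returning, `finally: pass` runs (no effect).
3. calc() returns 30 → result = 30.
Result: 30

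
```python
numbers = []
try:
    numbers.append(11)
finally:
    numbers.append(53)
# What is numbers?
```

Step-by-step execution trace:
1. try: `numbers.append(11)` → numbers = [11].
2. The try body completes without raising.
3. finally always runs: `numbers.append(53)` → numbers = [11, 53].
Result: [11, 53]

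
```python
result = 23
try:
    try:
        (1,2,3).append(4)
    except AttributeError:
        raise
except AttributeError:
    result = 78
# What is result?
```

Step-by-step execution trace:
1. Inner try: `(1,2,3).append(4)` raises AttributeError.
2. Inner `except AttributeError` matches; bare `raise` re-raises the same AttributeError.
3. Outer `except AttributeError` matches → result = 78.
Result: 78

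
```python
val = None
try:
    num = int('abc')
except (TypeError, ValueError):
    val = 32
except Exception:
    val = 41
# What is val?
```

Step-by-step execution trace:
1. `num = int('abc')` raises ValueError.
2. `except (TypeError, ValueError)` matches (ValueError is in the tuple) → val = 32.
3. `except Exception` is not reached.
Result: 32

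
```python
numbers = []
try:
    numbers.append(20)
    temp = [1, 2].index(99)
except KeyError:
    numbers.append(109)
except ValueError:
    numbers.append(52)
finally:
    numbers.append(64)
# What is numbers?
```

Step-by-step execution trace:
1. try: `numbers.append(20)` → numbers = [20].
2. `temp = [1, 2].index(99)` raises ValueError.
3. `except KeyError` does not match ValueError; skipped.
4. `except ValueError` matches → `numbers.append(52)` → numbers = [20, 52].
5. finally always runs: `numbers.append(64)` → numbers = [20, 52, 64].
Result: [20, 52, 64]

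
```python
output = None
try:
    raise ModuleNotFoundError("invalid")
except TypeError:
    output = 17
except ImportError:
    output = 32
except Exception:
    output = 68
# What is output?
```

Step-by-step execution trace:
1. `raise ModuleNotFoundError(...)` raises ModuleNotFoundError.
2. `except TypeError` does not match (ModuleNotFoundError is not a subclass of TypeError); skipped.
3. `except ImportError` matches (ModuleNotFoundError is a subclass of ImportError) → output = 32.
4. `except Exception` is not reached.
Result: 32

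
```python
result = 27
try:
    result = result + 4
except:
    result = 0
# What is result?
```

Step-by-step execution trace:
1. result starts at 27.
2. try: `result = result + 4` → result = 31. No exception raised.
3. `except` is skipped.
Result: 31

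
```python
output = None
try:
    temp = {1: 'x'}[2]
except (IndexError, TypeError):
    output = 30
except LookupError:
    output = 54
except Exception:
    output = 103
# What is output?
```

Step-by-step execution trace:
1. `temp = {1: 'x'}[2]` raises KeyError.
2. `except (IndexError, TypeError)` does not match KeyError; skipped.
3. `except LookupError` matches (KeyError is a subclass of LookupError) → output = 54.
4. `except Exception` is not reached.
Result: 54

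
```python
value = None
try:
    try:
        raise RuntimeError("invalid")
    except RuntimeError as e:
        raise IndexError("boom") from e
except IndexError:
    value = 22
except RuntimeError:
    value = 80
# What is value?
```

Step-by-step execution trace:
1. Inner try raises RuntimeError; inner `except RuntimeError as e` catches it.
2. `raise IndexError(...) from e` raises IndexError (RuntimeError is attached as __cause__, but only IndexError is active).
3. Outer `except IndexError` matches → value = 22.
4. `except RuntimeError` is not reached.
Result: 22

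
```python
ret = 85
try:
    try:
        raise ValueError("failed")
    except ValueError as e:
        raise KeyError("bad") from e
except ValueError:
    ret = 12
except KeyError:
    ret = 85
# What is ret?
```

Step-by-step execution trace:
1. Inner try raises ValueError; inner `except ValueError as e` catches it.
2. `raise KeyError(...) from e` raises KeyError (ValueError is attached as __cause__, but only KeyError is active).
3. Outer `except ValueError` does not match KeyError; skipped.
4. Outer `except KeyError` matches → ret = 85.
Result: 85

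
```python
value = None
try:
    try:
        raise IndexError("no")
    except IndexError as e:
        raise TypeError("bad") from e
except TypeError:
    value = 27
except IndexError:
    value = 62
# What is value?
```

Step-by-step execution trace:
1. Inner try raises IndexError; inner `except IndexError as e` catches it.
2. `raise TypeError(...) from e` raises TypeError (IndexError is attached as __cause__, but only TypeError is active).
3. Outer `except TypeError` matches → value = 27.
4. `except IndexError` is not reached.
Result: 27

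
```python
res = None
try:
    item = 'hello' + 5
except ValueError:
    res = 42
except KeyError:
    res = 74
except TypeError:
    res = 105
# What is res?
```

Step-by-step execution trace:
1. `item = 'hello' + 5` raises TypeError.
2. `except ValueError` does not match TypeError; skipped.
3. `except KeyError` does not match TypeError; skipped.
4. `except TypeError` matches → res = 105.
Result: 105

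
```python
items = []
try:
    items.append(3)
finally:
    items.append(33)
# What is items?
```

Step-by-step execution trace:
1. try: `items.append(3)` → items = [3].
2. The try body completes without raising.
3. finally always runs: `items.append(33)` → items = [3, 33].
Result: [3, 33]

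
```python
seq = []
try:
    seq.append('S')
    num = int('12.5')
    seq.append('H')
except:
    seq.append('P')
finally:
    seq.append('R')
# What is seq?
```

Step-by-step execution trace:
1. try: `seq.append('S')` → seq = ['S'].
2. `num = int('12.5')` raises ValueError; `seq.append('H')` is not reached.
3. bare `except` matches → `seq.append('P')` → seq = ['S', 'P'].
4. finally always runs: `seq.append('R')` → seq = ['S', 'P', 'R'].
Result: ['S', 'P', 'R']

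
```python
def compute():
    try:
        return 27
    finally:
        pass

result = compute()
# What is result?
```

Step-by-step execution trace:
1. `compute()` enters try: `return 27` sets pending return value 27.
2. Before returning, `finally: pass` runs (no effect).
3. compute() returns 27 → result = 27.
Result: 27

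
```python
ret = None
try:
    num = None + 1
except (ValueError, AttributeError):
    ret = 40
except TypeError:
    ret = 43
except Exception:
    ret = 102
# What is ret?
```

Step-by-step execution trace:
1. `num = None + 1` raises TypeError.
2. `except (ValueError, AttributeError)` does not match TypeError; skipped.
3. `except TypeError` matches (exact type match) → ret = 43.
4. `except Exception` is not reached.
Result: 43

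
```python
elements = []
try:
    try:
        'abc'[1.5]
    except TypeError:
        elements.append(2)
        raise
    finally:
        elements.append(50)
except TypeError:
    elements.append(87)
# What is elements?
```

Step-by-step execution trace:
1. Inner try: `'abc'[1.5]` raises TypeError.
2. Inner `except TypeError` matches → `elements.append(2)` → elements = [2].
3. bare `raise` re-raises TypeError.
4. Inner `finally` runs during unwinding: `elements.append(50)` → elements = [2, 50].
5. Outer `except TypeError` matches → `elements.append(87)` → elements = [2, 50, 87].
Result: [2, 50, 87]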